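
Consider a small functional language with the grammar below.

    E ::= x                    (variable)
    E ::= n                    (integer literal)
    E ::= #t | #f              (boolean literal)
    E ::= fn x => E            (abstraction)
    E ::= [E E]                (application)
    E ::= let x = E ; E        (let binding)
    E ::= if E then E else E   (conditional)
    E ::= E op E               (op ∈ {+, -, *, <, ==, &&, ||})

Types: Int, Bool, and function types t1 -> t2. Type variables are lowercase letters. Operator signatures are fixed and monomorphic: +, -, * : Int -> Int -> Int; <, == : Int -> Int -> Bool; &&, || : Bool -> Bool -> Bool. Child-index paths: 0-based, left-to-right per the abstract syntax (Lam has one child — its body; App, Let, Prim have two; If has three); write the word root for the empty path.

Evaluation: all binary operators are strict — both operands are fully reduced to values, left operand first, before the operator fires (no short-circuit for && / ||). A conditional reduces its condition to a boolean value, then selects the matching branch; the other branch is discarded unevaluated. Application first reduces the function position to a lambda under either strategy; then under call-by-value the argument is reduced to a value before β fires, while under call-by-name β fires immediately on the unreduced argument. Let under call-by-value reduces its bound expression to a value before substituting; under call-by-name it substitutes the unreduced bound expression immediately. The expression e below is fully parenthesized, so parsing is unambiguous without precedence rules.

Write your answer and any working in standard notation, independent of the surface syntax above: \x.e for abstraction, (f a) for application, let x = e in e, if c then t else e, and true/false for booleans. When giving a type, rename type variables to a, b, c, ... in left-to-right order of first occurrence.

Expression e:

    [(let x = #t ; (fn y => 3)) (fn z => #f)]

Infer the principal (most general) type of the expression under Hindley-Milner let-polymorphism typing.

Answer: Int

Trace:
let x : Bool
\y._ : a -> Int
\z._ : b -> Bool
  unify a -> Int ~ (b -> Bool) -> c
  unify a ~ b -> Bool
  unify Int ~ c
_ _ : Int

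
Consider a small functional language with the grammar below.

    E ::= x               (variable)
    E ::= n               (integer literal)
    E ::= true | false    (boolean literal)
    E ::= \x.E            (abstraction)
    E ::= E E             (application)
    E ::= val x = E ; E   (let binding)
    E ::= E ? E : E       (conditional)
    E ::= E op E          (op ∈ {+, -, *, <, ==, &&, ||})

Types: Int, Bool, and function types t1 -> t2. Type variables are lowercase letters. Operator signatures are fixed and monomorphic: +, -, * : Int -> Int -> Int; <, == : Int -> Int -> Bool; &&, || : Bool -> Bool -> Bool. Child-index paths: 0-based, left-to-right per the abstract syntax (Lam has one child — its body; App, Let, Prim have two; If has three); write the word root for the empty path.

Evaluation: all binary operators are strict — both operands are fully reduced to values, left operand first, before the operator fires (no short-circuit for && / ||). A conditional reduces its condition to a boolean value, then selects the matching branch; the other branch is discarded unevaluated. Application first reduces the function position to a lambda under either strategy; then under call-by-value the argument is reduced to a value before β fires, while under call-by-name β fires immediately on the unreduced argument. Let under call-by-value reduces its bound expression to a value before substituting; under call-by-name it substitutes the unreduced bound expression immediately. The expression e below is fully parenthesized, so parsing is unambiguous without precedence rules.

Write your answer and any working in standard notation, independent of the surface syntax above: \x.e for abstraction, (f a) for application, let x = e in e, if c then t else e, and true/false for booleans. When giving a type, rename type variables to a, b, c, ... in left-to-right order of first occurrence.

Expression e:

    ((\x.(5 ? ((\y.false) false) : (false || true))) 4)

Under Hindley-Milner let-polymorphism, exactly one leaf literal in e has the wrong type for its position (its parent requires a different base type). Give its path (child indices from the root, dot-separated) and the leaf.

Answer: 0.0.0 : 5

Trace:
  unify Int ~ Bool
  FAIL: mismatch Int ~ Bool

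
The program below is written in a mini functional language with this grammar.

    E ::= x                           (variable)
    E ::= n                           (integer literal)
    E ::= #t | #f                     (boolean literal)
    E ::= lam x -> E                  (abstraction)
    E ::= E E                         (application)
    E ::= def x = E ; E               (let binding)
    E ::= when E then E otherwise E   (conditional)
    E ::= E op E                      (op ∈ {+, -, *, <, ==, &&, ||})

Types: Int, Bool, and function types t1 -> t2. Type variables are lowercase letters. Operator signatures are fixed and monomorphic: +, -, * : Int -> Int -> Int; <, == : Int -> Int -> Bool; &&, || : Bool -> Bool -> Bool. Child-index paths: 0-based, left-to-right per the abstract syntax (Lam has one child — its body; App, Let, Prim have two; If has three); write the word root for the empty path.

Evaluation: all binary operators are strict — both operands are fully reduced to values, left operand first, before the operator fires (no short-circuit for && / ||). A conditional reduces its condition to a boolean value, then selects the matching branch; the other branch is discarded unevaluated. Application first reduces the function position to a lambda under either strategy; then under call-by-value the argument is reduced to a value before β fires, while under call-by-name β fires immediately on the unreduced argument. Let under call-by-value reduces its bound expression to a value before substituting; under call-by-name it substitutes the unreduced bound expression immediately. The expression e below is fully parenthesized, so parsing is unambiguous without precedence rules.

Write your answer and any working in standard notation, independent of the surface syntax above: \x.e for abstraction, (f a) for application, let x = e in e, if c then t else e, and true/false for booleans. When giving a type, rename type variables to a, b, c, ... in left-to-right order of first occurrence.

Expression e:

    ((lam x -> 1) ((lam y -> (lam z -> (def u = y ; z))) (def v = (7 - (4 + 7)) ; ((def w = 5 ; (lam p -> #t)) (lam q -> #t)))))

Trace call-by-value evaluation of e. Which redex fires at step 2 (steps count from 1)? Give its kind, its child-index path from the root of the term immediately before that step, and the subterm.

Answer: delta at 1.1.0 : (7 - 11)

Working:
step 0: ((\x.1) ((\y.(\z.(let u = y in z))) (let v = (7 - (4 + 7)) in ((let w = 5 in (\p.true)) (\q.true)))))
step 1: [delta@1.1.0.1] ((\x.1) ((\y.(\z.(let u = y in z))) (let v = (7 - 11) in ((let w = 5 in (\p.true)) (\q.true)))))
step 2: [delta@1.1.0] ((\x.1) ((\y.(\z.(let u = y in z))) (let v = -4 in ((let w = 5 in (\p.true)) (\q.true)))))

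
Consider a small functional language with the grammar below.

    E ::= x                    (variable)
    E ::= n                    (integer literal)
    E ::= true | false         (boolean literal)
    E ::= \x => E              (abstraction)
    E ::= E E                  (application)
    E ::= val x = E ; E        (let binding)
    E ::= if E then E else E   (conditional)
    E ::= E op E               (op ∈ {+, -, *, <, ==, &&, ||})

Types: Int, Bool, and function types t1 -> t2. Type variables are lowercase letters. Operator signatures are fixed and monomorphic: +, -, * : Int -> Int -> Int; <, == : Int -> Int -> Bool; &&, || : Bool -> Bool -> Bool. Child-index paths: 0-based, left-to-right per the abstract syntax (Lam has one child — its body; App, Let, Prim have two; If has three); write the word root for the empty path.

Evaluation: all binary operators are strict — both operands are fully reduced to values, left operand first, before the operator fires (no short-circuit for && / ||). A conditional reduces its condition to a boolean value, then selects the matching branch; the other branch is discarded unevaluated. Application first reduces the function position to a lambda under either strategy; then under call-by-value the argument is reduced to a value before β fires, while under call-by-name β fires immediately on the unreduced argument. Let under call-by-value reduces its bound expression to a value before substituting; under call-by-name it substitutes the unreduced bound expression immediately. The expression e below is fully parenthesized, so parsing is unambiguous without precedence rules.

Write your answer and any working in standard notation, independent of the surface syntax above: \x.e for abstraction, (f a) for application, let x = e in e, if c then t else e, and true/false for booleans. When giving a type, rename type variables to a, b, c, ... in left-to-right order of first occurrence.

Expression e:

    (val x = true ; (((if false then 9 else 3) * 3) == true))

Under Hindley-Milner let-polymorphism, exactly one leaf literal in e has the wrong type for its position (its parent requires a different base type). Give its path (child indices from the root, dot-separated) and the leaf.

Answer: 1.1 : true

Working:
let x : Bool
  unify Bool ~ Bool
  unify Int ~ Int
  unify Int ~ Int
  unify Int ~ Int
  unify Int ~ Int
  unify Bool ~ Int
  FAIL: mismatch Bool ~ Int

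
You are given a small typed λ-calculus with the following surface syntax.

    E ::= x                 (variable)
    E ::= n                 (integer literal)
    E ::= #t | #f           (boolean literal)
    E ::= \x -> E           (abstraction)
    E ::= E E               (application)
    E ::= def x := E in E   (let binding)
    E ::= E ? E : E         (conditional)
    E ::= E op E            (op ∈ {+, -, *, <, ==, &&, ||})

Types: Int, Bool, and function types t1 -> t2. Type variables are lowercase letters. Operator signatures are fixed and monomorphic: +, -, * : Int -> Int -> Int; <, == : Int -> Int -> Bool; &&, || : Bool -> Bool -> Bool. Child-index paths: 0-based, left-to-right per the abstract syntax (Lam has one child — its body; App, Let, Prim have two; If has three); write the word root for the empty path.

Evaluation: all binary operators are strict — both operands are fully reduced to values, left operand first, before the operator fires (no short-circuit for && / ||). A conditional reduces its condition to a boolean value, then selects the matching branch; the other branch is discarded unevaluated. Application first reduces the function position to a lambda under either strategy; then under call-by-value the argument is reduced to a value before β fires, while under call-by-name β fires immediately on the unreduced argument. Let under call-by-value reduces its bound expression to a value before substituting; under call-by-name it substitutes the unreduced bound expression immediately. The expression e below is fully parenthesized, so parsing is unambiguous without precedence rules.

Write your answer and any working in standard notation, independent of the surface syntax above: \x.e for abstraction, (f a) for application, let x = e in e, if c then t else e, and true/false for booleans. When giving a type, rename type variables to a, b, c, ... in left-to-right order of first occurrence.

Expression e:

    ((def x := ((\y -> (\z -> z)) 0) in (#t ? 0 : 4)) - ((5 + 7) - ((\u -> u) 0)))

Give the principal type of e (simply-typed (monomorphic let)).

Trace:
z : b
\z._ : b -> b
\y._ : a -> b -> b
  unify a -> b -> b ~ Int -> c
  unify a ~ Int
  unify b -> b ~ c
_ _ : b -> b
let x : b -> b
  unify Bool ~ Bool
  unify Int ~ Int
  unify Int ~ Int
  unify Int ~ Int
  unify Int ~ Int
  unify Int ~ Int
u : d
\u._ : d -> d
  unify d -> d ~ Int -> e
  unify d ~ Int
  unify Int ~ e
_ _ : Int
  unify Int ~ Int
  unify Int ~ Int

Answer: Int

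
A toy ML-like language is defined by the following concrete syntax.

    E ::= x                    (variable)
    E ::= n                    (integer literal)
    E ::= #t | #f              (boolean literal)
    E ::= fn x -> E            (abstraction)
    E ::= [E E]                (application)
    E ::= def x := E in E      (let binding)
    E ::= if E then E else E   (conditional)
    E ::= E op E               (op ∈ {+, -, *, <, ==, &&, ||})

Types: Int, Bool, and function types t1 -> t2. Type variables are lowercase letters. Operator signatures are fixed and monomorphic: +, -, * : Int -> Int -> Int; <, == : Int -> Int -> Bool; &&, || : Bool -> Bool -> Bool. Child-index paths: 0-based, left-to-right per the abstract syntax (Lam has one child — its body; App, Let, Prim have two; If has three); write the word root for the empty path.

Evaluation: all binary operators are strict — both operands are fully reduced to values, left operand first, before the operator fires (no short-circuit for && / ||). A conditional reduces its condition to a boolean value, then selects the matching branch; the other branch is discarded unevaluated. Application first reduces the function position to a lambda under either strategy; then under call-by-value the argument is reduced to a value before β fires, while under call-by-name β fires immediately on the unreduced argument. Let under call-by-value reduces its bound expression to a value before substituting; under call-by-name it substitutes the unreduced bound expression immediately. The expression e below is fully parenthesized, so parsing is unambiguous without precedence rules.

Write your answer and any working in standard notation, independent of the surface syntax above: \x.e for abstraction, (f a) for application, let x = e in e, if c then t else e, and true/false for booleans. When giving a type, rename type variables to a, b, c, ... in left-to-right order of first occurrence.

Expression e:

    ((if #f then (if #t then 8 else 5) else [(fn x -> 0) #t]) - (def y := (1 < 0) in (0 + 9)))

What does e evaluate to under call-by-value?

Answer: -9

Working:
step 0: ((if false then (if true then 8 else 5) else ((\x.0) true)) - (let y = (1 < 0) in (0 + 9)))
step 1: [if@0] (((\x.0) true) - (let y = (1 < 0) in (0 + 9)))
step 2: [beta@0] (0 - (let y = (1 < 0) in (0 + 9)))
step 3: [delta@1.0] (0 - (let y = false in (0 + 9)))
step 4: [let@1] (0 - (0 + 9))
step 5: [delta@1] (0 - 9)
step 6: [delta@root] -9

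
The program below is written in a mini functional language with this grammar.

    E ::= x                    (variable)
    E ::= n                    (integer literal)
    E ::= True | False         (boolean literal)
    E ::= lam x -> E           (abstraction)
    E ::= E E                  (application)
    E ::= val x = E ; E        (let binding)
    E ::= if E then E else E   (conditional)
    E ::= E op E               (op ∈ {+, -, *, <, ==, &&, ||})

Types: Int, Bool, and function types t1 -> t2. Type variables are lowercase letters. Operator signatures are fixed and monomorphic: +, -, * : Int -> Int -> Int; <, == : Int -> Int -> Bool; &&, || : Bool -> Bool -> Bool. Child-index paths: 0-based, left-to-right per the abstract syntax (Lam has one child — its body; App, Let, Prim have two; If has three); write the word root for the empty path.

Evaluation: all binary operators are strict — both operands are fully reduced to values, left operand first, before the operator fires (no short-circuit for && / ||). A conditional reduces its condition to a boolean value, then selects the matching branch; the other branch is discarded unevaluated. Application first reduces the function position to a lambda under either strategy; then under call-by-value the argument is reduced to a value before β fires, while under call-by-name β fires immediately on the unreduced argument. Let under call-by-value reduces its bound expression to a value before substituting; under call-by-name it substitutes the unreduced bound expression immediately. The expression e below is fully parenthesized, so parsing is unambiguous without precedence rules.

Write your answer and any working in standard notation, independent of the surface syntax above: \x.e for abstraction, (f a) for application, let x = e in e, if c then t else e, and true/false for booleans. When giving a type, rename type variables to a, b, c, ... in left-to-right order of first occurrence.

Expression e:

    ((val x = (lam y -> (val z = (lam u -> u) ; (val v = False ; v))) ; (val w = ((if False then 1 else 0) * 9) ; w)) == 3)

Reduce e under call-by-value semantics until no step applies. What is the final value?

Answer: false

Working:
step 0: ((let x = (\y.(let z = (\u.u) in (let v = false in v))) in (let w = ((if false then 1 else 0) * 9) in w)) == 3)
step 1: [let@0] ((let w = ((if false then 1 else 0) * 9) in w) == 3)
step 2: [if@0.0.0] ((let w = (0 * 9) in w) == 3)
step 3: [delta@0.0] ((let w = 0 in w) == 3)
step 4: [let@0] (0 == 3)
step 5: [delta@root] false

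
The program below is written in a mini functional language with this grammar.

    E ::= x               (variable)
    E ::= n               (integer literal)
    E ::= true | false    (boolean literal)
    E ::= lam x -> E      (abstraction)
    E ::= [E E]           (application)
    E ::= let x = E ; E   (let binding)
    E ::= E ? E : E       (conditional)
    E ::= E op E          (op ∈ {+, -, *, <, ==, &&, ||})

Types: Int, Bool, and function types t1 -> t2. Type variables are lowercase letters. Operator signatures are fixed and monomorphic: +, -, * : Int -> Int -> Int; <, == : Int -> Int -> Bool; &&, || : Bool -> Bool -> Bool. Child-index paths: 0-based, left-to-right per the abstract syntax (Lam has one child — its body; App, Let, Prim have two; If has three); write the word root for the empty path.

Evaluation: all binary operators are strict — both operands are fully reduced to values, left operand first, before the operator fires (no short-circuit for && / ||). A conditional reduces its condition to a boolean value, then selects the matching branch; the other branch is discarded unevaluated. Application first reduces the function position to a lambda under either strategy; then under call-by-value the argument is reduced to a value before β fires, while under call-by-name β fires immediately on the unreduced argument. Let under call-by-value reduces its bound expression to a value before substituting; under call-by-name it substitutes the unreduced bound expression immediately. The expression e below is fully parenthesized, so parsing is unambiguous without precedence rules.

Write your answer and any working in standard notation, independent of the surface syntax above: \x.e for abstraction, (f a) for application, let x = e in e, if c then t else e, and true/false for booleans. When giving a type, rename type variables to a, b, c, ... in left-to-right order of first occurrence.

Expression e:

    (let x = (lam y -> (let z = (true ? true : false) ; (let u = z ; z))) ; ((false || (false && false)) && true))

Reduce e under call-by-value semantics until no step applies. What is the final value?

Working:
step 0: (let x = (\y.(let z = (if true then true else false) in (let u = z in z))) in ((false || (false && false)) && true))
step 1: [let@root] ((false || (false && false)) && true)
step 2: [delta@0.1] ((false || false) && true)
step 3: [delta@0] (false && true)
step 4: [delta@root] false

Answer: false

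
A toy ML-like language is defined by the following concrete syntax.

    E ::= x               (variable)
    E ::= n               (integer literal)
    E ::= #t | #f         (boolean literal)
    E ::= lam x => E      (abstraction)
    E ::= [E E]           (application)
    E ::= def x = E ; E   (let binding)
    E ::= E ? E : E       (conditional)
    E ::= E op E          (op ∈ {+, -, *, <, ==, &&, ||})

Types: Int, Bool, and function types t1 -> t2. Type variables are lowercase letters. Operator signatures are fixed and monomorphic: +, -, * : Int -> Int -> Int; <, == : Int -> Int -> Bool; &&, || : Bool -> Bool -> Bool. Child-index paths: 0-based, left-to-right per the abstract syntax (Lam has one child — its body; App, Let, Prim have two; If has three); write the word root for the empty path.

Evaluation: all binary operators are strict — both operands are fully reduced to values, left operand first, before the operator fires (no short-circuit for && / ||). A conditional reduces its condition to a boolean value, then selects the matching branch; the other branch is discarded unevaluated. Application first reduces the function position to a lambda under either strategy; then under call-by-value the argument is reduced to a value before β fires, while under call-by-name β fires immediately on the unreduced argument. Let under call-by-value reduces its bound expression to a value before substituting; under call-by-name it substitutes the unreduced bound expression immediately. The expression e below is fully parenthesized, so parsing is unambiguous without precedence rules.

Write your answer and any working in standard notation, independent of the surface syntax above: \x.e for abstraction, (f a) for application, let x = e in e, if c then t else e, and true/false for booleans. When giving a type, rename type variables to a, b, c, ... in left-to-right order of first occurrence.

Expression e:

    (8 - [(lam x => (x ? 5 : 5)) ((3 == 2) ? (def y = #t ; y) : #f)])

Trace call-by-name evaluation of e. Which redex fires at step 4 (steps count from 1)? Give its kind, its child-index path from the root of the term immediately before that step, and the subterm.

Answer: if at 1 : (if false then 5 else 5)

Derivation:
step 0: (8 - ((\x.(if x then 5 else 5)) (if (3 == 2) then (let y = true in y) else false)))
step 1: [beta@1] (8 - (if (if (3 == 2) then (let y = true in y) else false) then 5 else 5))
step 2: [delta@1.0.0] (8 - (if (if false then (let y = true in y) else false) then 5 else 5))
step 3: [if@1.0] (8 - (if false then 5 else 5))
step 4: [if@1] (8 - 5)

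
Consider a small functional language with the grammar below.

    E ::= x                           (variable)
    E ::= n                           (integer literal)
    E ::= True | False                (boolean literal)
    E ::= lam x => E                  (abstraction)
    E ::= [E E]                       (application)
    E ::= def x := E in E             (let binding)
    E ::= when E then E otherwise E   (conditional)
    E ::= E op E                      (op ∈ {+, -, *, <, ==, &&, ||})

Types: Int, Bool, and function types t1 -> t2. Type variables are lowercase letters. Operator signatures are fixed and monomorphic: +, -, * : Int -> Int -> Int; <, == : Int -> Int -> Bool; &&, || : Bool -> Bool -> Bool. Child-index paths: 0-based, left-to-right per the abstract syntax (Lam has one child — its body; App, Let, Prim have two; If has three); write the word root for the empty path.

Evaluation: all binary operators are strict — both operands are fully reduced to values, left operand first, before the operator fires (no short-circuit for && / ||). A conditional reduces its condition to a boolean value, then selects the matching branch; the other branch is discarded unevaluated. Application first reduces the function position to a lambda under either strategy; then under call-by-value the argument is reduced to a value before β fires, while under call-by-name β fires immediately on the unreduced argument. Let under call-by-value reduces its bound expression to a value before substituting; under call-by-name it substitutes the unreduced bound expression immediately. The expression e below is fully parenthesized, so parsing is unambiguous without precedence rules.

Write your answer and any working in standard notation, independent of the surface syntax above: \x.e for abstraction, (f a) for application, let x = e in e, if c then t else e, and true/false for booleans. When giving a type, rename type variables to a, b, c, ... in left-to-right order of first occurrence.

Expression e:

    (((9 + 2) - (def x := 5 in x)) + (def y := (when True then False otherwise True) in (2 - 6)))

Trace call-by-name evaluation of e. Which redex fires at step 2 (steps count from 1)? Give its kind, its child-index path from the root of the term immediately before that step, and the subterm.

Answer: let at 0.1 : (let x = 5 in x)

Derivation:
step 0: (((9 + 2) - (let x = 5 in x)) + (let y = (if true then false else true) in (2 - 6)))
step 1: [delta@0.0] ((11 - (let x = 5 in x)) + (let y = (if true then false else true) in (2 - 6)))
step 2: [let@0.1] ((11 - 5) + (let y = (if true then false else true) in (2 - 6)))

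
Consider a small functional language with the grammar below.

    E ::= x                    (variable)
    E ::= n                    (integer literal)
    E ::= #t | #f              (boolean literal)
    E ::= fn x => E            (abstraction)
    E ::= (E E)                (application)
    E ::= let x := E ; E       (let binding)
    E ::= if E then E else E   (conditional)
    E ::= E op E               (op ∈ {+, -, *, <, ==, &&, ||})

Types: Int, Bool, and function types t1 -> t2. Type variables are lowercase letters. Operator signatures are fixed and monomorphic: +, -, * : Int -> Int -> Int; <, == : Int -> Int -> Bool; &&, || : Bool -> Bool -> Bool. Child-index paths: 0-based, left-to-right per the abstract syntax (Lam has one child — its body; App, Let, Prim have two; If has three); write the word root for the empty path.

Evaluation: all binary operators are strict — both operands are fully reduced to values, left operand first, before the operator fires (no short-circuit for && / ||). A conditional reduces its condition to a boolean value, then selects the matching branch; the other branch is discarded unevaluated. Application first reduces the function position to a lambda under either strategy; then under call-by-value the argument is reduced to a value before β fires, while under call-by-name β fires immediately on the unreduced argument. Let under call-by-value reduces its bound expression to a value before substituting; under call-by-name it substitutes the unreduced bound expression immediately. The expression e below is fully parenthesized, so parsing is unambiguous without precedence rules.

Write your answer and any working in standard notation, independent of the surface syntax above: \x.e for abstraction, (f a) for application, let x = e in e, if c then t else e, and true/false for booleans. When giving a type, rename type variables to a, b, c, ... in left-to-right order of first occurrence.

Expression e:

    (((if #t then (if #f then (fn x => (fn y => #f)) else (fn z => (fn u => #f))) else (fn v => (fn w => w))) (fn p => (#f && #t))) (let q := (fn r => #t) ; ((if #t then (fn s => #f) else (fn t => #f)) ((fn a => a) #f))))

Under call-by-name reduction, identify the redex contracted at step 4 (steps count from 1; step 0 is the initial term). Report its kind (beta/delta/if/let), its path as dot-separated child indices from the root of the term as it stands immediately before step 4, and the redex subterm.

Answer: beta at root : ((\u.false) (let q = (\r.true) in ((if true then (\s.false) else (\t.false)) ((\a.a) false))))

Working:
step 0: (((if true then (if false then (\x.(\y.false)) else (\z.(\u.false))) else (\v.(\w.w))) (\p.(false && true))) (let q = (\r.true) in ((if true then (\s.false) else (\t.false)) ((\a.a) false))))
step 1: [if@0.0] (((if false then (\x.(\y.false)) else (\z.(\u.false))) (\p.(false && true))) (let q = (\r.true) in ((if true then (\s.false) else (\t.false)) ((\a.a) false))))
step 2: [if@0.0] (((\z.(\u.false)) (\p.(false && true))) (let q = (\r.true) in ((if true then (\s.false) else (\t.false)) ((\a.a) false))))
step 3: [beta@0] ((\u.false) (let q = (\r.true) in ((if true then (\s.false) else (\t.false)) ((\a.a) false))))
step 4: [beta@root] false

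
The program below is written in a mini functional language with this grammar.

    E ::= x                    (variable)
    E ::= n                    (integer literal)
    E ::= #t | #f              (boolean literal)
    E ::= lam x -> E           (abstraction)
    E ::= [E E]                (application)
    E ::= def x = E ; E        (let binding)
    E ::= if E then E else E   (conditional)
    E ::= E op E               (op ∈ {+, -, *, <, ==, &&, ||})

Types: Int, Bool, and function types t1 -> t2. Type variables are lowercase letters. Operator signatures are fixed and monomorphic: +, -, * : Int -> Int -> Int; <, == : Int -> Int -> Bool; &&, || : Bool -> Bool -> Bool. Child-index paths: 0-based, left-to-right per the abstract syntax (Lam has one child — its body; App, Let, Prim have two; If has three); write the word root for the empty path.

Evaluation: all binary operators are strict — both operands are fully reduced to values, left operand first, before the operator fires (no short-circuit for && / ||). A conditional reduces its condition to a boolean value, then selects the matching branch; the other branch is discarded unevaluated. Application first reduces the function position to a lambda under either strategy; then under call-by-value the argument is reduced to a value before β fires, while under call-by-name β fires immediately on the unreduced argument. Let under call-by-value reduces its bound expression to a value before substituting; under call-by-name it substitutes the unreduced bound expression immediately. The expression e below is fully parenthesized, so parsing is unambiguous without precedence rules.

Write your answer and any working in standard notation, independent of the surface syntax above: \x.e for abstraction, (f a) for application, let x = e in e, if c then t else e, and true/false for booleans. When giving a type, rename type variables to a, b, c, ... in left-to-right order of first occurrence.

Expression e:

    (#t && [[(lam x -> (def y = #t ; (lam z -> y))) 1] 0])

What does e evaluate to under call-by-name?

Derivation:
step 0: (true && (((\x.(let y = true in (\z.y))) 1) 0))
step 1: [beta@1.0] (true && ((let y = true in (\z.y)) 0))
step 2: [let@1.0] (true && ((\z.true) 0))
step 3: [beta@1] (true && true)
step 4: [delta@root] true

Answer: true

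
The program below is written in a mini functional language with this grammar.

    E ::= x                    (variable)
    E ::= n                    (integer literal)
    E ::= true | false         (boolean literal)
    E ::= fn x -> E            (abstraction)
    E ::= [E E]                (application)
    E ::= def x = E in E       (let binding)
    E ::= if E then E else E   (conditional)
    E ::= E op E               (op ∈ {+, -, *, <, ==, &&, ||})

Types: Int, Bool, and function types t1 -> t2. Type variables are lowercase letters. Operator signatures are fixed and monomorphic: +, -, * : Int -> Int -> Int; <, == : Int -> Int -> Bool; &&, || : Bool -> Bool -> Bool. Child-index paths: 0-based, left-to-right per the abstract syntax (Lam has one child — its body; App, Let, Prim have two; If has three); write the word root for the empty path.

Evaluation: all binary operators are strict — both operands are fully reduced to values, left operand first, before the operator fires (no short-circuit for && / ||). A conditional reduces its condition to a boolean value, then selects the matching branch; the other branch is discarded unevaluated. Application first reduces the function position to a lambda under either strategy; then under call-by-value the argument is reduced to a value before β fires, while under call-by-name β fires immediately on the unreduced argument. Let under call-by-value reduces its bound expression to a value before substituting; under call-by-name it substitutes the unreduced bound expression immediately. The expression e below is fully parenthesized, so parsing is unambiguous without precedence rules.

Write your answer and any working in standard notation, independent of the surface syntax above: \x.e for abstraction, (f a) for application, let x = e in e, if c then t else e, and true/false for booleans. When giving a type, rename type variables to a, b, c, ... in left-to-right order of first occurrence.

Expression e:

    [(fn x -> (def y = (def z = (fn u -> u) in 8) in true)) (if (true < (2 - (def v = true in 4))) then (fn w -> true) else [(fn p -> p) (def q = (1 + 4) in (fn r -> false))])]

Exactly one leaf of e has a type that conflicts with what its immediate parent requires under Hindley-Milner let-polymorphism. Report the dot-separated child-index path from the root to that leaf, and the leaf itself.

Derivation:
u : b
\u._ : b -> b
let z : forall. b -> b
let y : Int
\x._ : a -> Bool
  unify Bool ~ Int
  FAIL: mismatch Bool ~ Int

Answer: 1.0.0 : true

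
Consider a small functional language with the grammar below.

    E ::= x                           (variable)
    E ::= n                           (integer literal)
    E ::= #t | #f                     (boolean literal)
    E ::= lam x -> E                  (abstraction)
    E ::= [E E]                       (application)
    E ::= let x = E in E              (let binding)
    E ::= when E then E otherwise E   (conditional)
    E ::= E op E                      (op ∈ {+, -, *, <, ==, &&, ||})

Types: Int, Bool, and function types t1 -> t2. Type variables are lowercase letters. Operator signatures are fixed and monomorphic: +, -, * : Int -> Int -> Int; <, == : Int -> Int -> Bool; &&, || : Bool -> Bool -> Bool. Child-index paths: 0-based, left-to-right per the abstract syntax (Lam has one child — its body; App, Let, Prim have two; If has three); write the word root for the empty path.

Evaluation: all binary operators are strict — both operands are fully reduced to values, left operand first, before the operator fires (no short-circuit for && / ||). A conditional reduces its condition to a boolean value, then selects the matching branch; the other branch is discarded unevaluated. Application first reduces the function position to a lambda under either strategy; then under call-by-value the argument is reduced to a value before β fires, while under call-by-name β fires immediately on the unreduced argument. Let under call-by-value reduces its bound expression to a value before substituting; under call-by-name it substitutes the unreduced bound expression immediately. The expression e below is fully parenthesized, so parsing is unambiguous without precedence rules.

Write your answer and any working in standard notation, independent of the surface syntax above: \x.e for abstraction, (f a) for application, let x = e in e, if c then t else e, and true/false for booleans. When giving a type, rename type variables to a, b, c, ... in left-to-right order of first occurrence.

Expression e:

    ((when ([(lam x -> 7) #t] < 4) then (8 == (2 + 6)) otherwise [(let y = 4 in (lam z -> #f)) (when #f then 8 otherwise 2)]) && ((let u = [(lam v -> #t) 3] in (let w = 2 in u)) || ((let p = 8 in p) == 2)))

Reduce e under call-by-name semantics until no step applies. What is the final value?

Answer: false

Working:
step 0: ((if (((\x.7) true) < 4) then (8 == (2 + 6)) else ((let y = 4 in (\z.false)) (if false then 8 else 2))) && ((let u = ((\v.true) 3) in (let w = 2 in u)) || ((let p = 8 in p) == 2)))
step 1: [beta@0.0.0] ((if (7 < 4) then (8 == (2 + 6)) else ((let y = 4 in (\z.false)) (if false then 8 else 2))) && ((let u = ((\v.true) 3) in (let w = 2 in u)) || ((let p = 8 in p) == 2)))
step 2: [delta@0.0] ((if false then (8 == (2 + 6)) else ((let y = 4 in (\z.false)) (if false then 8 else 2))) && ((let u = ((\v.true) 3) in (let w = 2 in u)) || ((let p = 8 in p) == 2)))
step 3: [if@0] (((let y = 4 in (\z.false)) (if false then 8 else 2)) && ((let u = ((\v.true) 3) in (let w = 2 in u)) || ((let p = 8 in p) == 2)))
step 4: [let@0.0] (((\z.false) (if false then 8 else 2)) && ((let u = ((\v.true) 3) in (let w = 2 in u)) || ((let p = 8 in p) == 2)))
step 5: [beta@0] (false && ((let u = ((\v.true) 3) in (let w = 2 in u)) || ((let p = 8 in p) == 2)))
step 6: [let@1.0] (false && ((let w = 2 in ((\v.true) 3)) || ((let p = 8 in p) == 2)))
step 7: [let@1.0] (false && (((\v.true) 3) || ((let p = 8 in p) == 2)))
step 8: [beta@1.0] (false && (true || ((let p = 8 in p) == 2)))
step 9: [let@1.1.0] (false && (true || (8 == 2)))
step 10: [delta@1.1] (false && (true || false))
step 11: [delta@1] (false && true)
step 12: [delta@root] false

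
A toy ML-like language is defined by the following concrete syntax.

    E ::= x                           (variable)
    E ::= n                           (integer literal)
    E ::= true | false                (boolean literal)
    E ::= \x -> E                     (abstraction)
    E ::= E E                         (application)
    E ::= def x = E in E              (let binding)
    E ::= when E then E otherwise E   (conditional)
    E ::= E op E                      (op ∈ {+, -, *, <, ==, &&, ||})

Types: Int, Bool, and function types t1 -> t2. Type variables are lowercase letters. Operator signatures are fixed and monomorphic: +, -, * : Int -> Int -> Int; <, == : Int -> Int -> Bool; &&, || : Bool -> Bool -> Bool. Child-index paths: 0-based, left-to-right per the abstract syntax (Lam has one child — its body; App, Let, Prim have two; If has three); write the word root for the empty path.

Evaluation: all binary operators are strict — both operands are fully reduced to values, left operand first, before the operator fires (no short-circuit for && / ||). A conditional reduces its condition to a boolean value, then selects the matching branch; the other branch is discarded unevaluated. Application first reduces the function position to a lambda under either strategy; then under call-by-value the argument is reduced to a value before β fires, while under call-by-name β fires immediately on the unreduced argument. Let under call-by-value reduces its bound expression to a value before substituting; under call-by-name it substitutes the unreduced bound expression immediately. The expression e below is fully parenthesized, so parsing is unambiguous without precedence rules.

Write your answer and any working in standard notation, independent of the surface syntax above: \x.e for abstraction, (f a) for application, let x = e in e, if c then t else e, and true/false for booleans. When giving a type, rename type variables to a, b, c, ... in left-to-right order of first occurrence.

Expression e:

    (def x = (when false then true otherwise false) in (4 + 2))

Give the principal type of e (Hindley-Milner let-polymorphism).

Answer: Int

Derivation:
  unify Bool ~ Bool
  unify Bool ~ Bool
let x : Bool
  unify Int ~ Int
  unify Int ~ Int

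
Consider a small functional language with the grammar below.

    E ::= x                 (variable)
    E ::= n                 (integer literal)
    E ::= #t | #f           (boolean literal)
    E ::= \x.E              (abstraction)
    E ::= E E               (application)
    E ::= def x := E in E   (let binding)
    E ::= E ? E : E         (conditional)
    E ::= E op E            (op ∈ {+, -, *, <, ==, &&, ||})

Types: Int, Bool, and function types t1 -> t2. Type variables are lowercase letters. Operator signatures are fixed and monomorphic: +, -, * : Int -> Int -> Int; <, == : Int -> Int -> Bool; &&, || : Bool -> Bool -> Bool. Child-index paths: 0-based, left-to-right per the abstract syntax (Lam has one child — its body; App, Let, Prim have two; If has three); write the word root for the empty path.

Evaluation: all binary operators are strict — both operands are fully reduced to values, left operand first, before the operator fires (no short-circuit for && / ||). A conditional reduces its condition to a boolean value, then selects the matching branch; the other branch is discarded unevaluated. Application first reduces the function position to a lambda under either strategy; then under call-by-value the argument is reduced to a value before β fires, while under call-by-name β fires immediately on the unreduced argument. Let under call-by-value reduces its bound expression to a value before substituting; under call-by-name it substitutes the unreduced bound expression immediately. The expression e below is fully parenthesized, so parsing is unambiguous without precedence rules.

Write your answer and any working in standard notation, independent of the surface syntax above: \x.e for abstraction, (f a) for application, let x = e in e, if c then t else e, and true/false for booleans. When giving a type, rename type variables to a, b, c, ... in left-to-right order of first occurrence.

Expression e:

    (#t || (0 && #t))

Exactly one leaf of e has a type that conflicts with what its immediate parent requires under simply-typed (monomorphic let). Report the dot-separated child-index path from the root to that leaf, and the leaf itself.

Answer: 1.0 : 0

Working:
  unify Bool ~ Bool
  unify Int ~ Bool
  FAIL: mismatch Int ~ Bool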